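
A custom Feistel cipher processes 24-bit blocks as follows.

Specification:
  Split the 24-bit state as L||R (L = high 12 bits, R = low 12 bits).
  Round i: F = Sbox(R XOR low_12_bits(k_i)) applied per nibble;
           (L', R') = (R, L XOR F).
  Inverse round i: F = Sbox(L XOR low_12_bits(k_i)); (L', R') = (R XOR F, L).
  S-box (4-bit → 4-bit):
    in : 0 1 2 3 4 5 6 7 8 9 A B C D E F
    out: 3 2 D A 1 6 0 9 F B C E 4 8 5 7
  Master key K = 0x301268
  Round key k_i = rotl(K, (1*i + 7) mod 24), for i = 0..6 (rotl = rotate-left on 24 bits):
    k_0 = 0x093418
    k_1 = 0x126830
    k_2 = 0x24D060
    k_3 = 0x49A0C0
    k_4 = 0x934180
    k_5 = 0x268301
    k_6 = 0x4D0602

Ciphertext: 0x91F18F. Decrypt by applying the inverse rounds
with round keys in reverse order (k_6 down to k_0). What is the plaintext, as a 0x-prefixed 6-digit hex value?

s_0 = ciphertext = 0x91F18F
s_1 = InvRound(s_0, k_6) = 0x6A791F
s_2 = InvRound(s_1, k_5) = 0xFDF6A7
s_3 = InvRound(s_2, k_4) = 0x3C0FDF
s_4 = InvRound(s_3, k_3) = 0x5EC3C0
s_5 = InvRound(s_4, k_2) = 0x5345EC
s_6 = InvRound(s_5, k_1) = 0xDDD534
s_7 = InvRound(s_6, k_0) = 0xE72DDD

0xE72DDD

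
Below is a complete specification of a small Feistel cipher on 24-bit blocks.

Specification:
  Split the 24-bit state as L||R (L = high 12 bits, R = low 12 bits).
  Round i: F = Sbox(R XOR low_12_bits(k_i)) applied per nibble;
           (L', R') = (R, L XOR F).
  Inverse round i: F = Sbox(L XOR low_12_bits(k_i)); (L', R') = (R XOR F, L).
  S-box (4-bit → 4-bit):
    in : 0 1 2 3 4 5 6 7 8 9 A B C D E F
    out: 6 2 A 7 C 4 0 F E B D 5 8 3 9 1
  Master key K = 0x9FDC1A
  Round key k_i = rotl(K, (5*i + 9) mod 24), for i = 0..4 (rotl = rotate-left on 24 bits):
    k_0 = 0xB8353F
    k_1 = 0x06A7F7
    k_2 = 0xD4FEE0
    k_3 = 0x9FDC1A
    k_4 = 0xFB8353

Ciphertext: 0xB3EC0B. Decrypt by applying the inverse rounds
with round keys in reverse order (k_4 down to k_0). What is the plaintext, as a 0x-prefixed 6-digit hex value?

s_0 = ciphertext = 0xB3EC0B
s_1 = InvRound(s_0, k_4) = 0x208B3E
s_2 = InvRound(s_1, k_3) = 0x214208
s_3 = InvRound(s_2, k_2) = 0xA14214
s_4 = InvRound(s_3, k_1) = 0x183A14
s_5 = InvRound(s_4, k_0) = 0x64C183

0x64C183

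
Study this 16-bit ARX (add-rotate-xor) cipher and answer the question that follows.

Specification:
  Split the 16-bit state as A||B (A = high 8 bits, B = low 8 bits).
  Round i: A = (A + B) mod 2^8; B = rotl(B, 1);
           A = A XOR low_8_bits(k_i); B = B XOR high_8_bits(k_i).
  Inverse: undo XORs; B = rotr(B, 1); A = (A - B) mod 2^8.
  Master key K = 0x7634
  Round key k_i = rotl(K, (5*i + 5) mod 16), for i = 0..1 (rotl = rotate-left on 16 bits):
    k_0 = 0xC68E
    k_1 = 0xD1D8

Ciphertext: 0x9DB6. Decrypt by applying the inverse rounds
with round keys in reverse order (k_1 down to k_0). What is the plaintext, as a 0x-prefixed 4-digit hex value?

s_0 = ciphertext = 0x9DB6
s_1 = InvRound(s_0, k_1) = 0x92B3
s_2 = InvRound(s_1, k_0) = 0x62BA

0x62BA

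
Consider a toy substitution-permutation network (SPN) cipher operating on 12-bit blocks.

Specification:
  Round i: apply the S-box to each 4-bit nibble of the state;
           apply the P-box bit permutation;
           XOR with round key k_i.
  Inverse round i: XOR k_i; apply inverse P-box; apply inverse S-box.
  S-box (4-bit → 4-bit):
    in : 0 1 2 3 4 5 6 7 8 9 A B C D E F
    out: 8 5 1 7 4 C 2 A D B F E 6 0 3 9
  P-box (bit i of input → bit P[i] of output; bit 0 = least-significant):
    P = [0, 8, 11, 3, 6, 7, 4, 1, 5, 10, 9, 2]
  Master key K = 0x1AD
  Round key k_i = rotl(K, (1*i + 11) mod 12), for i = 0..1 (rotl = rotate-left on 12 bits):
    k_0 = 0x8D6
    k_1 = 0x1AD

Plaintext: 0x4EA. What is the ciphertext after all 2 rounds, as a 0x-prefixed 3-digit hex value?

0x7D4

s_0 = plaintext = 0x4EA
s_1 = Round(s_0, k_0) = 0x31F
s_2 = Round(s_1, k_1) = 0x7D4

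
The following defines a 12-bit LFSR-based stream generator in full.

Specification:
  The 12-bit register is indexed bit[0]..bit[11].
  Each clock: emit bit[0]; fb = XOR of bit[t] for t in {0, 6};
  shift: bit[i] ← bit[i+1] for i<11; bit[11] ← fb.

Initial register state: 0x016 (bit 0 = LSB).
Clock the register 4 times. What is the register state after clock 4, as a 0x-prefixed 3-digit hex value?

0x601

reg_0 = 0x016
clock 1: out=0, reg = 0x00B
clock 2: out=1, reg = 0x805
clock 3: out=1, reg = 0xC02
clock 4: out=0, reg = 0x601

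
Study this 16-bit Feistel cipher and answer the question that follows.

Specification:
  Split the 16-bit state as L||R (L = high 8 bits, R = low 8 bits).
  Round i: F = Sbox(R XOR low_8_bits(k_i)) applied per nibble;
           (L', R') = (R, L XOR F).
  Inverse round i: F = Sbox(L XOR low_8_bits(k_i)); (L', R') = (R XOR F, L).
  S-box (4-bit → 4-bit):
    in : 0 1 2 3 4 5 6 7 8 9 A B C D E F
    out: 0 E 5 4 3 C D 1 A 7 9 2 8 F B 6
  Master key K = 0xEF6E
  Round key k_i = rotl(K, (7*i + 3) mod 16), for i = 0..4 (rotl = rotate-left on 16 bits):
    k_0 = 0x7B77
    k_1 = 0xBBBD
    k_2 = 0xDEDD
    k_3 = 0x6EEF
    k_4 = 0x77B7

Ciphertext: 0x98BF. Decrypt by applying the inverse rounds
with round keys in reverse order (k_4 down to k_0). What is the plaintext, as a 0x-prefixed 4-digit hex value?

0x944E

s_0 = ciphertext = 0x98BF
s_1 = InvRound(s_0, k_4) = 0xE998
s_2 = InvRound(s_1, k_3) = 0x95E9
s_3 = InvRound(s_2, k_2) = 0xD395
s_4 = InvRound(s_3, k_1) = 0x4ED3
s_5 = InvRound(s_4, k_0) = 0x944E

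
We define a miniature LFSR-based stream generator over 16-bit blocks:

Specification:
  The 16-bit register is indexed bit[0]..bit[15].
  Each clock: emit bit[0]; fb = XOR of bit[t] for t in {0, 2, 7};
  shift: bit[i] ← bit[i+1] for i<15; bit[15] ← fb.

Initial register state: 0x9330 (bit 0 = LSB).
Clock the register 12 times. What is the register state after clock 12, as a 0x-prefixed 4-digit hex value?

0x2DA9

reg_0 = 0x9330
clock 1: out=0, reg = 0x4998
clock 2: out=0, reg = 0xA4CC
clock 3: out=0, reg = 0x5266
clock 4: out=0, reg = 0xA933
clock 5: out=1, reg = 0xD499
clock 6: out=1, reg = 0x6A4C
clock 7: out=0, reg = 0xB526
clock 8: out=0, reg = 0xDA93
clock 9: out=1, reg = 0x6D49
clock 10: out=1, reg = 0xB6A4
clock 11: out=0, reg = 0x5B52
clock 12: out=0, reg = 0x2DA9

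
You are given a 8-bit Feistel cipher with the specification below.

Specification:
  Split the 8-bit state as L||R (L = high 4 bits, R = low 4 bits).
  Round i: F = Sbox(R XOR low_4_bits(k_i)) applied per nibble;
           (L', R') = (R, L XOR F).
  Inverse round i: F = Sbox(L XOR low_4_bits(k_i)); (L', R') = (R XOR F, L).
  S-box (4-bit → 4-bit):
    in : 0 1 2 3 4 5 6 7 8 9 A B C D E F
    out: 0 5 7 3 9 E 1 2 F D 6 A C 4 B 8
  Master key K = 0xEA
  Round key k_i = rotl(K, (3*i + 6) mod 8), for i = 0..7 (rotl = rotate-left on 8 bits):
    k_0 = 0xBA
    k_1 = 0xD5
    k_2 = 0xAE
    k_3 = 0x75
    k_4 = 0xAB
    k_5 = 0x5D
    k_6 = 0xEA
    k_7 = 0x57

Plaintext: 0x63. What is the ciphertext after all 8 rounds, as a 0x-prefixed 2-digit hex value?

s_0 = plaintext = 0x63
s_1 = Round(s_0, k_0) = 0x3B
s_2 = Round(s_1, k_1) = 0xB8
s_3 = Round(s_2, k_2) = 0x8A
s_4 = Round(s_3, k_3) = 0xA0
s_5 = Round(s_4, k_4) = 0x00
s_6 = Round(s_5, k_5) = 0x04
s_7 = Round(s_6, k_6) = 0x4B
s_8 = Round(s_7, k_7) = 0xB8

0xB8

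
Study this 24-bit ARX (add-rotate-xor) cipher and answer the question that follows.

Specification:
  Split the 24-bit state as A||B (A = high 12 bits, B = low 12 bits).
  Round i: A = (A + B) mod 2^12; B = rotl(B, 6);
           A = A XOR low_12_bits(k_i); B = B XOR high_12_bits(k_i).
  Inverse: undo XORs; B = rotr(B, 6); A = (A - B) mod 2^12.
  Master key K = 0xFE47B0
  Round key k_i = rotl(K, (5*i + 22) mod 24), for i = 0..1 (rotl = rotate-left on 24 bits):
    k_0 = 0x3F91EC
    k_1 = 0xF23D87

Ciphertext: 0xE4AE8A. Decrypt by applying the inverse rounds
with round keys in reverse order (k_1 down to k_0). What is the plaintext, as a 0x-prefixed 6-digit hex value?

0x885FE6

s_0 = ciphertext = 0xE4AE8A
s_1 = InvRound(s_0, k_1) = 0x987A46
s_2 = InvRound(s_1, k_0) = 0x885FE6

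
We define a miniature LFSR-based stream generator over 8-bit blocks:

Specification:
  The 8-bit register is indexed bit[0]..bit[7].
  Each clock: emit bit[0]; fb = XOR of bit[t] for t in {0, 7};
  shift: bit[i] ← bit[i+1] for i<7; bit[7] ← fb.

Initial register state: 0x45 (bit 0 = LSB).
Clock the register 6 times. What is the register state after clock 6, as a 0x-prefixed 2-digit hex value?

reg_0 = 0x45
clock 1: out=1, reg = 0xA2
clock 2: out=0, reg = 0xD1
clock 3: out=1, reg = 0x68
clock 4: out=0, reg = 0x34
clock 5: out=0, reg = 0x1A
clock 6: out=0, reg = 0x0D

0x0D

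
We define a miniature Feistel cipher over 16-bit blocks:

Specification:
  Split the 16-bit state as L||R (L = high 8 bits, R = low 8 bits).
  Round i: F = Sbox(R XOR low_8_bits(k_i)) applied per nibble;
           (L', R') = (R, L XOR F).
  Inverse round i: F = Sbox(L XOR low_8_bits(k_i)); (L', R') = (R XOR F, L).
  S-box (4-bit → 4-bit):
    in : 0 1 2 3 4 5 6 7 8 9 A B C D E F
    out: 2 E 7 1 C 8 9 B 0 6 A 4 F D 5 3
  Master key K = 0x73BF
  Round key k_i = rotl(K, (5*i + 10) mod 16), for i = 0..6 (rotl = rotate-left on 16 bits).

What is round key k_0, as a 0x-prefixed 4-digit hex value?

0xFDCE

K = 0x73BF
k_0 = rotl(K, (5*0+10) mod 16) = rotl(K, 10) = 0xFDCE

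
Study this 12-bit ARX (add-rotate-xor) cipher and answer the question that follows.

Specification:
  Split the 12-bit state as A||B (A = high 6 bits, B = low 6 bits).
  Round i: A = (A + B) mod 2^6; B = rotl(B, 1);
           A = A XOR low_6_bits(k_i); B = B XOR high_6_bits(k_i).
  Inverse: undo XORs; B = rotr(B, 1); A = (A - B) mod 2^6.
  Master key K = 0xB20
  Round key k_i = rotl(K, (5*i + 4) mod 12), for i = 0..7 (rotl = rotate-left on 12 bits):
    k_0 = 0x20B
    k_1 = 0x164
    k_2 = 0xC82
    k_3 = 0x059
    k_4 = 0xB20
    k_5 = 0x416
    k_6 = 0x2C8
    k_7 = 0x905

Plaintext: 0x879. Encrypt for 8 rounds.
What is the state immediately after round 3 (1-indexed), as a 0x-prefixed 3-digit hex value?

s_0 = plaintext = 0x879
s_1 = Round(s_0, k_0) = 0x47B
s_2 = Round(s_1, k_1) = 0xA32
s_3 = Round(s_2, k_2) = 0x617
s_4 = Round(s_3, k_3) = 0xDAF
s_5 = Round(s_4, k_4) = 0x173
s_6 = Round(s_5, k_5) = 0xBB7
s_7 = Round(s_6, k_6) = 0xB64
s_8 = Round(s_7, k_7) = 0x52D

0x617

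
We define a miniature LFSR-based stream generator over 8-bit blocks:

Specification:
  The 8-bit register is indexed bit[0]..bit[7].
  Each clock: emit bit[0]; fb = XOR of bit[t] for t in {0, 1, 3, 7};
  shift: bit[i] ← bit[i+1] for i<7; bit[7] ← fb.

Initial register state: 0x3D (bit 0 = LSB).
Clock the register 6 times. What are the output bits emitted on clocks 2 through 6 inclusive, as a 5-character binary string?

reg_0 = 0x3D
clock 1: out=1, reg = 0x1E
clock 2: out=0, reg = 0x0F
clock 3: out=1, reg = 0x87
clock 4: out=1, reg = 0xC3
clock 5: out=1, reg = 0xE1
clock 6: out=1, reg = 0x70

01111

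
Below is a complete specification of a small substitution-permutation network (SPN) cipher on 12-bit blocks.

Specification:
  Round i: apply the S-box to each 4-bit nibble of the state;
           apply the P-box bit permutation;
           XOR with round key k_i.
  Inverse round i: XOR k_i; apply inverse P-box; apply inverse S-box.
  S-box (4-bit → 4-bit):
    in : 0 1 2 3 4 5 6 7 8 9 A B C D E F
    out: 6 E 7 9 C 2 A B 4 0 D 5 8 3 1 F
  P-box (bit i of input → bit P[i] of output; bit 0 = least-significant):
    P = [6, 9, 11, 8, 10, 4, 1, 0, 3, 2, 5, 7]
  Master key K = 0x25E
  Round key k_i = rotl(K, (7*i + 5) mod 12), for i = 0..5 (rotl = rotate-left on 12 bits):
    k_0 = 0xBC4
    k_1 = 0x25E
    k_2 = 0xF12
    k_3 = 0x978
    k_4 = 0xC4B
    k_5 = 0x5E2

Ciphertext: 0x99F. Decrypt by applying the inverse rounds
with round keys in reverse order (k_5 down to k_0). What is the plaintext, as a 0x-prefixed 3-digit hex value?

0x0FF

s_0 = ciphertext = 0x99F
s_1 = InvRound(s_0, k_5) = 0x27B
s_2 = InvRound(s_1, k_4) = 0x8D0
s_3 = InvRound(s_2, k_3) = 0xA9C
s_4 = InvRound(s_3, k_2) = 0x7BC
s_5 = InvRound(s_4, k_1) = 0x4B3
s_6 = InvRound(s_5, k_0) = 0x0FF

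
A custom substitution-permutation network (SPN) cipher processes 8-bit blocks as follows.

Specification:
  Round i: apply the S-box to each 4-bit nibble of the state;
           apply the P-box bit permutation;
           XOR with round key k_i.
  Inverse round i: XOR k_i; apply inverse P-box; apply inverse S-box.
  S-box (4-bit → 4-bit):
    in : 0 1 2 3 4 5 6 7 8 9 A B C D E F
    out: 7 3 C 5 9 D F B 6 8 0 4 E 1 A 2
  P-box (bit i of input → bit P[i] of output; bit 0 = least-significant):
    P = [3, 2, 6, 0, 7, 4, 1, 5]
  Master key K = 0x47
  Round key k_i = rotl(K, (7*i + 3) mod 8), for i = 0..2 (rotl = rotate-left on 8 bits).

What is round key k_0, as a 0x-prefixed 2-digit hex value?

0x3A

K = 0x47
k_0 = rotl(K, (7*0+3) mod 8) = rotl(K, 3) = 0x3A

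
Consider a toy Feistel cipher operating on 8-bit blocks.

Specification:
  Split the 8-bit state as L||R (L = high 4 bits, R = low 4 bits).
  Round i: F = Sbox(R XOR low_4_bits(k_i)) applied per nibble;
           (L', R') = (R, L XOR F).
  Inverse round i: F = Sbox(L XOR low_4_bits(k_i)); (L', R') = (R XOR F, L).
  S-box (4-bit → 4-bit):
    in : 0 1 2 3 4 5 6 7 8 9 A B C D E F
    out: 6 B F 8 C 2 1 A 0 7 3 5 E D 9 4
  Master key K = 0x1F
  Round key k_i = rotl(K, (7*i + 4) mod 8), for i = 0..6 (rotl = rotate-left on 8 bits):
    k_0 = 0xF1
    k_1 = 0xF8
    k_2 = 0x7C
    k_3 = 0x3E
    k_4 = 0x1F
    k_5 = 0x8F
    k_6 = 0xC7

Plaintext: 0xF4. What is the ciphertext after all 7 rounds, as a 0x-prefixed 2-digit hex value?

0x28

s_0 = plaintext = 0xF4
s_1 = Round(s_0, k_0) = 0x4D
s_2 = Round(s_1, k_1) = 0xD6
s_3 = Round(s_2, k_2) = 0x6E
s_4 = Round(s_3, k_3) = 0xE0
s_5 = Round(s_4, k_4) = 0x0A
s_6 = Round(s_5, k_5) = 0xA2
s_7 = Round(s_6, k_6) = 0x28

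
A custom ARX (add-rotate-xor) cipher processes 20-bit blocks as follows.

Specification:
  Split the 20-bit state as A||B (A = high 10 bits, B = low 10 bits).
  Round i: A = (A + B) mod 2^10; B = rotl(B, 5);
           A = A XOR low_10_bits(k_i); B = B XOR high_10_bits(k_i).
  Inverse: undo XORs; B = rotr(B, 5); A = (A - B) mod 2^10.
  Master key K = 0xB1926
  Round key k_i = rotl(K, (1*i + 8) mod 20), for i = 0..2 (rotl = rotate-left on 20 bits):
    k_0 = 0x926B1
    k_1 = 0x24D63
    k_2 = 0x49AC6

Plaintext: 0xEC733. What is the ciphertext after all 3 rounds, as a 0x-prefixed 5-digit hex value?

0xAFB72

s_0 = plaintext = 0xEC733
s_1 = Round(s_0, k_0) = 0x15430
s_2 = Round(s_1, k_1) = 0x79A92
s_3 = Round(s_2, k_2) = 0xAFB72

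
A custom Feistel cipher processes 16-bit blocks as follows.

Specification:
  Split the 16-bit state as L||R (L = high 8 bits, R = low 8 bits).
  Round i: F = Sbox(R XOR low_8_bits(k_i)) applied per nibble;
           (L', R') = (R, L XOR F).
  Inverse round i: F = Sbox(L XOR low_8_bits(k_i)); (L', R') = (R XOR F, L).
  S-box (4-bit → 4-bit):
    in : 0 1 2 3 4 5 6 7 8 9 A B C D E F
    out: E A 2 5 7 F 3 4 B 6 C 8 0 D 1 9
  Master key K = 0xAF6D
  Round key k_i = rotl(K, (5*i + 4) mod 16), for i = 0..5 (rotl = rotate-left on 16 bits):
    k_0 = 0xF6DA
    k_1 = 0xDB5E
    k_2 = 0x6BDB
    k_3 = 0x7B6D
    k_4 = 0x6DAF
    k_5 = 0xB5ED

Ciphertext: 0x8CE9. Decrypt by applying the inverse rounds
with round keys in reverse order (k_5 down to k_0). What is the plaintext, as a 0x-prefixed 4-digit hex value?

s_0 = ciphertext = 0x8CE9
s_1 = InvRound(s_0, k_5) = 0xD38C
s_2 = InvRound(s_1, k_4) = 0xCCD3
s_3 = InvRound(s_2, k_3) = 0x19CC
s_4 = InvRound(s_3, k_2) = 0xCE19
s_5 = InvRound(s_4, k_1) = 0x77CE
s_6 = InvRound(s_5, k_0) = 0x0377

0x0377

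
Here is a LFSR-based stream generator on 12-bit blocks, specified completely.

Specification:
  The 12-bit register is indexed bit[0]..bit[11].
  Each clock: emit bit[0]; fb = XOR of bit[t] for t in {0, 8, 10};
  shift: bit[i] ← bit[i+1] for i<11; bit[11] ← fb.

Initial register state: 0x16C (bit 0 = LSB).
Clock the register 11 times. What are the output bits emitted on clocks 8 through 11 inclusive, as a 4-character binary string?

reg_0 = 0x16C
clock 1: out=0, reg = 0x8B6
clock 2: out=0, reg = 0x45B
clock 3: out=1, reg = 0x22D
clock 4: out=1, reg = 0x916
clock 5: out=0, reg = 0xC8B
clock 6: out=1, reg = 0x645
clock 7: out=1, reg = 0x322
clock 8: out=0, reg = 0x991
clock 9: out=1, reg = 0x4C8
clock 10: out=0, reg = 0xA64
clock 11: out=0, reg = 0x532

0100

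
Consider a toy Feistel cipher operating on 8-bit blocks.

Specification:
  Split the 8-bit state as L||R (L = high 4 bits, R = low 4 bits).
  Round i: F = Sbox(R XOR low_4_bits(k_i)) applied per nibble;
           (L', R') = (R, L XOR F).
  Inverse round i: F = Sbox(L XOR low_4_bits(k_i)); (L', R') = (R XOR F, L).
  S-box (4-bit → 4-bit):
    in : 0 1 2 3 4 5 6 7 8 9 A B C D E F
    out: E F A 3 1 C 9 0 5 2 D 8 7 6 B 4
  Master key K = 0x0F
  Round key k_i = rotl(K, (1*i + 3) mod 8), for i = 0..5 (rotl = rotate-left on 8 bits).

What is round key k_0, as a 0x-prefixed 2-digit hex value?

0x78

K = 0x0F
k_0 = rotl(K, (1*0+3) mod 8) = rotl(K, 3) = 0x78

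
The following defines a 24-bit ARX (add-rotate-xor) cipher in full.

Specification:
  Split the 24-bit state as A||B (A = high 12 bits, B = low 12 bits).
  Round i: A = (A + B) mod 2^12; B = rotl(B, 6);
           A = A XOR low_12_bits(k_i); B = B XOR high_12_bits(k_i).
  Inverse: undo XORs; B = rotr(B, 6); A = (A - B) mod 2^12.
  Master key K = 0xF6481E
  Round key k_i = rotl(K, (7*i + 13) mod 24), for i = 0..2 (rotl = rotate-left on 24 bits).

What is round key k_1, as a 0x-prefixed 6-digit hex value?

0xEF6481

K = 0xF6481E
k_0 = rotl(K, (7*0+13) mod 24) = rotl(K, 13) = 0x03DEC9
k_1 = rotl(K, (7*1+13) mod 24) = rotl(K, 20) = 0xEF6481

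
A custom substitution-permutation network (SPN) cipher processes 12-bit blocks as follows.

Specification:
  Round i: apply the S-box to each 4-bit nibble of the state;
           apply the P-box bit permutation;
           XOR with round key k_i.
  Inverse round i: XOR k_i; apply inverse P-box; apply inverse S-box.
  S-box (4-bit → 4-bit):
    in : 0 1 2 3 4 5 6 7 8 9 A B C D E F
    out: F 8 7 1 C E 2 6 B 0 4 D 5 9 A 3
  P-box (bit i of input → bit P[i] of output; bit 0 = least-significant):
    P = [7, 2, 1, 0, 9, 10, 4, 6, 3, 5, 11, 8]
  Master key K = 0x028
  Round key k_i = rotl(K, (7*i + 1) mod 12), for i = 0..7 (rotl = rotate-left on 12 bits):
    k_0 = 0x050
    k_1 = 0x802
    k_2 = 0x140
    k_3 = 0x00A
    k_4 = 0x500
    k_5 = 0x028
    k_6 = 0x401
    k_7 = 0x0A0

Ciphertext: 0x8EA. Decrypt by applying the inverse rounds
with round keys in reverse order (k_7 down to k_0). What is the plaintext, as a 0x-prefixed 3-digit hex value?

s_0 = ciphertext = 0x8EA
s_1 = InvRound(s_0, k_7) = 0xC1A
s_2 = InvRound(s_1, k_6) = 0xCA4
s_3 = InvRound(s_2, k_5) = 0xC6F
s_4 = InvRound(s_3, k_4) = 0x015
s_5 = InvRound(s_4, k_3) = 0x3A5
s_6 = InvRound(s_5, k_2) = 0x6D8
s_7 = InvRound(s_6, k_1) = 0xC0C
s_8 = InvRound(s_7, k_0) = 0xC56

0xC56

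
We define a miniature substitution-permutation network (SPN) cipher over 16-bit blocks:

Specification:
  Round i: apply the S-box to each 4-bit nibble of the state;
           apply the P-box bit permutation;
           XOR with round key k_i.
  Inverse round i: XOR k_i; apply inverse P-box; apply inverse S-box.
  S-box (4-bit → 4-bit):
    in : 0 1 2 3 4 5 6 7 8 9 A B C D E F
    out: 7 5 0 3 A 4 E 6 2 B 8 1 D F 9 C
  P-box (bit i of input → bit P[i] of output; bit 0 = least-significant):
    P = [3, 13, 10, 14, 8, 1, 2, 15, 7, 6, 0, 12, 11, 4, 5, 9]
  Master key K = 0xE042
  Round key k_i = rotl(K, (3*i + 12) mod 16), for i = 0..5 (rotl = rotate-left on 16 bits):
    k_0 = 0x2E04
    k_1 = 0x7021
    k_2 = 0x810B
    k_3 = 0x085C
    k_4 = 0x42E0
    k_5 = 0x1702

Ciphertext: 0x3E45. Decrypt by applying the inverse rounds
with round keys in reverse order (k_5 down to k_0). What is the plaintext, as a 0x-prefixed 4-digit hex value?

s_0 = ciphertext = 0x3E45
s_1 = InvRound(s_0, k_5) = 0xB708
s_2 = InvRound(s_1, k_4) = 0x59ED
s_3 = InvRound(s_2, k_3) = 0x7CBA
s_4 = InvRound(s_3, k_2) = 0x0CE6
s_5 = InvRound(s_4, k_1) = 0xBD76
s_6 = InvRound(s_5, k_0) = 0x6492

0x6492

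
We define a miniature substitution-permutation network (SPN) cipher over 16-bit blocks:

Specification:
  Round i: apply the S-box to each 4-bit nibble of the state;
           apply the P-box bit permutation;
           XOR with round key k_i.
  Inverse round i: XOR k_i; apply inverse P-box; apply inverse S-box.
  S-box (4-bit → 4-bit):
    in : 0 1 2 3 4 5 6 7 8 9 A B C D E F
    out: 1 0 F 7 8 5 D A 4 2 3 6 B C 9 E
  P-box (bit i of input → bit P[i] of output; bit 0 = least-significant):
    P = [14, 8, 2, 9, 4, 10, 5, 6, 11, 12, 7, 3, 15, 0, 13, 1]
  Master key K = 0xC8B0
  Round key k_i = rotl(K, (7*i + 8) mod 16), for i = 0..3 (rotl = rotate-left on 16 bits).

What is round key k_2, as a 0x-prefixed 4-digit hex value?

0x2C32

K = 0xC8B0
k_0 = rotl(K, (7*0+8) mod 16) = rotl(K, 8) = 0xB0C8
k_1 = rotl(K, (7*1+8) mod 16) = rotl(K, 15) = 0x6458
k_2 = rotl(K, (7*2+8) mod 16) = rotl(K, 6) = 0x2C32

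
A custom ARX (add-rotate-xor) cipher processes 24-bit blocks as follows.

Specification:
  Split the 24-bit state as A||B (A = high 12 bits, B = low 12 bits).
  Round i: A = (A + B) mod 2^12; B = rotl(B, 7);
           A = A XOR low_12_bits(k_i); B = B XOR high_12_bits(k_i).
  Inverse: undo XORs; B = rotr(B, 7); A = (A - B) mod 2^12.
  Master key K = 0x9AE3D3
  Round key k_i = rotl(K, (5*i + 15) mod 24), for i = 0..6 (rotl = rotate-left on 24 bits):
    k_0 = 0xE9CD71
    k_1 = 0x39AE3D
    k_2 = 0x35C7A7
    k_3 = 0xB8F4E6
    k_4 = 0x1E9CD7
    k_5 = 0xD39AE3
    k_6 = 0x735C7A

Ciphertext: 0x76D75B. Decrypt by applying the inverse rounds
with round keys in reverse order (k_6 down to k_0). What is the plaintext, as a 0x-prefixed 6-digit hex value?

0xC3F3B3

s_0 = ciphertext = 0x76D75B
s_1 = InvRound(s_0, k_6) = 0xD57DC0
s_2 = InvRound(s_1, k_5) = 0x893F21
s_3 = InvRound(s_2, k_4) = 0xB2791D
s_4 = InvRound(s_3, k_3) = 0xD7C245
s_5 = InvRound(s_4, k_2) = 0x7B9322
s_6 = InvRound(s_5, k_1) = 0x283701
s_7 = InvRound(s_6, k_0) = 0xC3F3B3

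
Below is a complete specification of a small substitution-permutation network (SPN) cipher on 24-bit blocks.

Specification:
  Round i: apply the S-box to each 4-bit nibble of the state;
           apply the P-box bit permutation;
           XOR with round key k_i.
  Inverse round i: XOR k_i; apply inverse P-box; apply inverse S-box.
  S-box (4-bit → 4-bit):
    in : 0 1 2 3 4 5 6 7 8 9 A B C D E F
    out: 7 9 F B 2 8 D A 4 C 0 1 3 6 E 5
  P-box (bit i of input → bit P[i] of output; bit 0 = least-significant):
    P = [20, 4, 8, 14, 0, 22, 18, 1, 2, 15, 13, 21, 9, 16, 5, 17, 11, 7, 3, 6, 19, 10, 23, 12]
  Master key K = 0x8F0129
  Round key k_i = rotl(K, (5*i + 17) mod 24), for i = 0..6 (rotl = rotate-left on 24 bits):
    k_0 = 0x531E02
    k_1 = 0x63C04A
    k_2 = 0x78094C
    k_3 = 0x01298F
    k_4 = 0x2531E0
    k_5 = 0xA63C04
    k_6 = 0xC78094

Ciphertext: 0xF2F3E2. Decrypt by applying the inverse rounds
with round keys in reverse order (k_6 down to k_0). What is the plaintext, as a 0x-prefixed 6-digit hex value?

s_0 = ciphertext = 0xF2F3E2
s_1 = InvRound(s_0, k_6) = 0x550692
s_2 = InvRound(s_1, k_5) = 0x9C367C
s_3 = InvRound(s_2, k_4) = 0x0DC1A0
s_4 = InvRound(s_3, k_3) = 0xBF8065
s_5 = InvRound(s_4, k_2) = 0x8FE408
s_6 = InvRound(s_5, k_1) = 0x05A9EA
s_7 = InvRound(s_6, k_0) = 0x7E6DDF

0x7E6DDF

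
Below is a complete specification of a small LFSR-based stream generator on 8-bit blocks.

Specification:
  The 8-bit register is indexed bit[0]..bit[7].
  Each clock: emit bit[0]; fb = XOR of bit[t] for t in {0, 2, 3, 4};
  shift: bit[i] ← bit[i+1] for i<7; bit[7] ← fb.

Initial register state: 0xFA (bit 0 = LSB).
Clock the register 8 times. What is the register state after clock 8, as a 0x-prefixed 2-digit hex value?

0x14

reg_0 = 0xFA
clock 1: out=0, reg = 0x7D
clock 2: out=1, reg = 0x3E
clock 3: out=0, reg = 0x9F
clock 4: out=1, reg = 0x4F
clock 5: out=1, reg = 0xA7
clock 6: out=1, reg = 0x53
clock 7: out=1, reg = 0x29
clock 8: out=1, reg = 0x14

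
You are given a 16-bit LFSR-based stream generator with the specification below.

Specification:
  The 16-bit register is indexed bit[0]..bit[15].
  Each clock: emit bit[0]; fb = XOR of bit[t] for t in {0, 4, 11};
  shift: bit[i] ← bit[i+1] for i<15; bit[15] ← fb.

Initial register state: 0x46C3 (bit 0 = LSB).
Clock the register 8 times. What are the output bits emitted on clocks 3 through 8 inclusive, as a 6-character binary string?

000011

reg_0 = 0x46C3
clock 1: out=1, reg = 0xA361
clock 2: out=1, reg = 0xD1B0
clock 3: out=0, reg = 0xE8D8
clock 4: out=0, reg = 0x746C
clock 5: out=0, reg = 0x3A36
clock 6: out=0, reg = 0x1D1B
clock 7: out=1, reg = 0x8E8D
clock 8: out=1, reg = 0x4746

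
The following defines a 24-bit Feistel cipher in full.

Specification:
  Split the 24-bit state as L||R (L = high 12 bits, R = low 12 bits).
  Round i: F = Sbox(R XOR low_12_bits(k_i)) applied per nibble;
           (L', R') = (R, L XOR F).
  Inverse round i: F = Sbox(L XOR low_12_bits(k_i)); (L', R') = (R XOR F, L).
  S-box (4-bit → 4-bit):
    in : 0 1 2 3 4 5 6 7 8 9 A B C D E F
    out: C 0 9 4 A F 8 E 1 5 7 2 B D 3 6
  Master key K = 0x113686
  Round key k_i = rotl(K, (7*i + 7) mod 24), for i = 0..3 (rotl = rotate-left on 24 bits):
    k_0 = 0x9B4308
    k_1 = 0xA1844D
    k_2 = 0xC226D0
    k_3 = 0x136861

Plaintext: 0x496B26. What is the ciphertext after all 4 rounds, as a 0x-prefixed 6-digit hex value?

s_0 = plaintext = 0x496B26
s_1 = Round(s_0, k_0) = 0xB26505
s_2 = Round(s_1, k_1) = 0x505B87
s_3 = Round(s_2, k_2) = 0xB878FB
s_4 = Round(s_3, k_3) = 0x8FB7D0

0x8FB7D0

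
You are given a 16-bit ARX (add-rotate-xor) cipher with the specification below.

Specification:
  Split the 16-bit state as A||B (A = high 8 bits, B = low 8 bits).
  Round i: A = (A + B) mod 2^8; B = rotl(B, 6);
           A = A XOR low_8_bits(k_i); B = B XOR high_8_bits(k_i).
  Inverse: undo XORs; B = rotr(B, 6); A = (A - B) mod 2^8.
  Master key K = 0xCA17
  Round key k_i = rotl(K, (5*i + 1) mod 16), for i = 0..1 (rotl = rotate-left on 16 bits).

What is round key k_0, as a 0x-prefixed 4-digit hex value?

K = 0xCA17
k_0 = rotl(K, (5*0+1) mod 16) = rotl(K, 1) = 0x942F

0x942F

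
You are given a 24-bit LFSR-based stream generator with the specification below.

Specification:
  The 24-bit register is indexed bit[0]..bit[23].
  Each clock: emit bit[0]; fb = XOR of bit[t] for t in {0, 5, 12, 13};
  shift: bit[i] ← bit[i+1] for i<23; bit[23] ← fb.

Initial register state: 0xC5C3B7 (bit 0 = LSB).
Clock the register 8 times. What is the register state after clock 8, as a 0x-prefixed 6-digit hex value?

0xD8C5C3

reg_0 = 0xC5C3B7
clock 1: out=1, reg = 0x62E1DB
clock 2: out=1, reg = 0x3170ED
clock 3: out=1, reg = 0x18B876
clock 4: out=0, reg = 0x8C5C3B
clock 5: out=1, reg = 0xC62E1D
clock 6: out=1, reg = 0x63170E
clock 7: out=0, reg = 0xB18B87
clock 8: out=1, reg = 0xD8C5C3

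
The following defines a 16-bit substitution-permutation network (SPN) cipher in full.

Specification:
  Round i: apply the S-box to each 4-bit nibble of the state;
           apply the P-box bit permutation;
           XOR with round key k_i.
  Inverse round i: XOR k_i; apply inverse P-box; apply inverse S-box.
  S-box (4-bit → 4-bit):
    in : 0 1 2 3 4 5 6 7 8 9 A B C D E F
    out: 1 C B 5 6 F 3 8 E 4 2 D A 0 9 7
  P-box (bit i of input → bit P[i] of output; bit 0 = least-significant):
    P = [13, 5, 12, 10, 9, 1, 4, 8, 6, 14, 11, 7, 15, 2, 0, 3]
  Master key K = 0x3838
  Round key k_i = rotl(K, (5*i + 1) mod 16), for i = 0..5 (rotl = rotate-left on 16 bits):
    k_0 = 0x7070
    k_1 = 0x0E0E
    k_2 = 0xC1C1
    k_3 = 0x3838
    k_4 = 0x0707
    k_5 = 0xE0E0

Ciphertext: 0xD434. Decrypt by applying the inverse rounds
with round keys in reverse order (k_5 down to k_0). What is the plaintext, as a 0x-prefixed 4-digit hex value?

s_0 = ciphertext = 0xD434
s_1 = InvRound(s_0, k_5) = 0xAE9B
s_2 = InvRound(s_1, k_4) = 0x2110
s_3 = InvRound(s_2, k_3) = 0x7974
s_4 = InvRound(s_3, k_2) = 0xF19F
s_5 = InvRound(s_4, k_1) = 0x38BB
s_6 = InvRound(s_5, k_0) = 0x15AD

0x15AD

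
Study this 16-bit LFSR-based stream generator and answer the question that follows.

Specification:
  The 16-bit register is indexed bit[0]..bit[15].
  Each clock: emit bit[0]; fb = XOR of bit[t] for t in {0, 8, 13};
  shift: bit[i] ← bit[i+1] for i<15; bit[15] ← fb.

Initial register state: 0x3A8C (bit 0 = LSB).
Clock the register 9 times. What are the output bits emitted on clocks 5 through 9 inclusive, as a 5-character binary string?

00010

reg_0 = 0x3A8C
clock 1: out=0, reg = 0x9D46
clock 2: out=0, reg = 0xCEA3
clock 3: out=1, reg = 0xE751
clock 4: out=1, reg = 0xF3A8
clock 5: out=0, reg = 0x79D4
clock 6: out=0, reg = 0x3CEA
clock 7: out=0, reg = 0x9E75
clock 8: out=1, reg = 0xCF3A
clock 9: out=0, reg = 0xE79D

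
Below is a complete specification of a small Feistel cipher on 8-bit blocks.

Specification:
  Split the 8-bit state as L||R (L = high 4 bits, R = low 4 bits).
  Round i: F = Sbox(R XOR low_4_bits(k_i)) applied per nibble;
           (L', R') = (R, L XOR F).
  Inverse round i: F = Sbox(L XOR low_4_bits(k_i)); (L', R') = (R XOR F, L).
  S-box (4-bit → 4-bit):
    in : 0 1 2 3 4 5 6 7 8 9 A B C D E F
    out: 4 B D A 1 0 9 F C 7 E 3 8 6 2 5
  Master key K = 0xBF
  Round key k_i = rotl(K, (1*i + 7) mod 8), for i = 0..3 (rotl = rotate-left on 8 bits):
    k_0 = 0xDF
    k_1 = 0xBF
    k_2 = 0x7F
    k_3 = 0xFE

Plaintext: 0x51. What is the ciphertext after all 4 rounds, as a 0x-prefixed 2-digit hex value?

s_0 = plaintext = 0x51
s_1 = Round(s_0, k_0) = 0x17
s_2 = Round(s_1, k_1) = 0x7D
s_3 = Round(s_2, k_2) = 0xDA
s_4 = Round(s_3, k_3) = 0xAC

0xAC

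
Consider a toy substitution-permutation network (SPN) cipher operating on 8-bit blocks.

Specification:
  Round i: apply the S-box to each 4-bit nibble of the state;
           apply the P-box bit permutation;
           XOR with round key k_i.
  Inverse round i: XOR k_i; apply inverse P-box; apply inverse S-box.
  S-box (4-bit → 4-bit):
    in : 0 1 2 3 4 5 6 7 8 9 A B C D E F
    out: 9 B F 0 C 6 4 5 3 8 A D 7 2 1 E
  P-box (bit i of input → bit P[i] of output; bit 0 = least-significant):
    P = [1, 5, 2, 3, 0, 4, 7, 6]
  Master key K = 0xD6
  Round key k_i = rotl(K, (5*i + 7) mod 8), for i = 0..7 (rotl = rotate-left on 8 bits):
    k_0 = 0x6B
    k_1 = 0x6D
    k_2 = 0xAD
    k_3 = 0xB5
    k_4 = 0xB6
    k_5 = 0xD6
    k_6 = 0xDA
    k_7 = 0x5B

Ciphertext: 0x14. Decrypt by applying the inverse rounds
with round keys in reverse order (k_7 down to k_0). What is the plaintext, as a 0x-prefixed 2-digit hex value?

s_0 = ciphertext = 0x14
s_1 = InvRound(s_0, k_7) = 0x0B
s_2 = InvRound(s_1, k_6) = 0x23
s_3 = InvRound(s_2, k_5) = 0x25
s_4 = InvRound(s_3, k_4) = 0xCE
s_5 = InvRound(s_4, k_3) = 0x11
s_6 = InvRound(s_5, k_2) = 0x5F
s_7 = InvRound(s_6, k_1) = 0xD8
s_8 = InvRound(s_7, k_0) = 0xC8

0xC8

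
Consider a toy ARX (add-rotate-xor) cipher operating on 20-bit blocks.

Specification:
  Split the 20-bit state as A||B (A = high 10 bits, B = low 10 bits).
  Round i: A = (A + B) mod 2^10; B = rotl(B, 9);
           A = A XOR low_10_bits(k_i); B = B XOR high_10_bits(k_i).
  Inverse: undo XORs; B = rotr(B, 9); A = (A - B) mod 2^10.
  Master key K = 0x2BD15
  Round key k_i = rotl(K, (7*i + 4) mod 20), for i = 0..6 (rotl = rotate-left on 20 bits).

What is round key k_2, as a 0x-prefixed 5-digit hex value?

K = 0x2BD15
k_0 = rotl(K, (7*0+4) mod 20) = rotl(K, 4) = 0xBD152
k_1 = rotl(K, (7*1+4) mod 20) = rotl(K, 11) = 0x8A95E
k_2 = rotl(K, (7*2+4) mod 20) = rotl(K, 18) = 0x4AF45

0x4AF45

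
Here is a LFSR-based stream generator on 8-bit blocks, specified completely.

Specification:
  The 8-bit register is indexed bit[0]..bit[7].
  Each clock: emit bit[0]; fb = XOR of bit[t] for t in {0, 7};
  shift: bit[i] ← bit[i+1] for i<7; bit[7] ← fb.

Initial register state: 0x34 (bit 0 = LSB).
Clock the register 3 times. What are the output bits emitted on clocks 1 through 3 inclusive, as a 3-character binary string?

reg_0 = 0x34
clock 1: out=0, reg = 0x1A
clock 2: out=0, reg = 0x0D
clock 3: out=1, reg = 0x86

001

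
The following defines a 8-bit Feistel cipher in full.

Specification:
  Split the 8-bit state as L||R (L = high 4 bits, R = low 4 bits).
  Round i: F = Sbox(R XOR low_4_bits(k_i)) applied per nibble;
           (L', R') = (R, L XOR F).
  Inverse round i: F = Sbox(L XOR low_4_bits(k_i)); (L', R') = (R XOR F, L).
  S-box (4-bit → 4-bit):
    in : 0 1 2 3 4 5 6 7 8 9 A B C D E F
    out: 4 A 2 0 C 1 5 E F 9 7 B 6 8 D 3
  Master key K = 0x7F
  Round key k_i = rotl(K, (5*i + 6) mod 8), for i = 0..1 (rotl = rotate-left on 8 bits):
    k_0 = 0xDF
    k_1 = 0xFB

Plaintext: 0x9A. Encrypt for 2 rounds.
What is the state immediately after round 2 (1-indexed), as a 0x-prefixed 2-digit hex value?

0x8A

s_0 = plaintext = 0x9A
s_1 = Round(s_0, k_0) = 0xA8
s_2 = Round(s_1, k_1) = 0x8A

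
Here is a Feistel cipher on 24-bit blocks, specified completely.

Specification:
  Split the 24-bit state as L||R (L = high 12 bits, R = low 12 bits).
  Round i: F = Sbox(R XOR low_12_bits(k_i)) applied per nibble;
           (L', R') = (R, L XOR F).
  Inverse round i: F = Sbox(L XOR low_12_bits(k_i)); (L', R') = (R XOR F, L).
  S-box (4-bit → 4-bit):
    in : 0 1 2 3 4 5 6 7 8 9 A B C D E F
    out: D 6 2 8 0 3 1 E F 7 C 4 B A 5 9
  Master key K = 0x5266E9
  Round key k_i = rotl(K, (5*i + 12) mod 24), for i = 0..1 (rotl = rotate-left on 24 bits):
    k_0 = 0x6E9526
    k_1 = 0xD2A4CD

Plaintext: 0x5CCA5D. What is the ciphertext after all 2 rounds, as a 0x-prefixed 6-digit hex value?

s_0 = plaintext = 0x5CCA5D
s_1 = Round(s_0, k_0) = 0xA5DC28
s_2 = Round(s_1, k_1) = 0xC2850E

0xC2850E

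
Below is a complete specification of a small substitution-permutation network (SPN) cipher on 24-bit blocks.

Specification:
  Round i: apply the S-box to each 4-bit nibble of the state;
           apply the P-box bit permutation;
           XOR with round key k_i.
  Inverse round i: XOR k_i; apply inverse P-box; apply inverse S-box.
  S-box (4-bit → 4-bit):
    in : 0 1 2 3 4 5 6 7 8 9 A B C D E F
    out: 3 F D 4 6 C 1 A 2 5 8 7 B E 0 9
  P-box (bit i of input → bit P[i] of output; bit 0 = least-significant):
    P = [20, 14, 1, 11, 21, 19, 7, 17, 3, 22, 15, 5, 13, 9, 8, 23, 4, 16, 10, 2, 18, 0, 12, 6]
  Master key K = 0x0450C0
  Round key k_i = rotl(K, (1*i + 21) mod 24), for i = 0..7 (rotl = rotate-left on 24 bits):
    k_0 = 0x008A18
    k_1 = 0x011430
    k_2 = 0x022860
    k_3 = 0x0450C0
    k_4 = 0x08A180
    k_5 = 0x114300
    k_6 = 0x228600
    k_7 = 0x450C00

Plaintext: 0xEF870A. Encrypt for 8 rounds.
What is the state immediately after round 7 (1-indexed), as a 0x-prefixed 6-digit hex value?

s_0 = plaintext = 0xEF870A
s_1 = Round(s_0, k_0) = 0x68802C
s_2 = Round(s_1, k_1) = 0x765EB8
s_3 = Round(s_2, k_2) = 0xAA69B1
s_4 = Round(s_3, k_3) = 0x3CB80E
s_5 = Round(s_4, k_4) = 0x619294
s_6 = Round(s_5, k_5) = 0x34A6BE
s_7 = Round(s_6, k_6) = 0x8B9288
s_8 = Round(s_7, k_7) = 0x4CE939

0x8B9288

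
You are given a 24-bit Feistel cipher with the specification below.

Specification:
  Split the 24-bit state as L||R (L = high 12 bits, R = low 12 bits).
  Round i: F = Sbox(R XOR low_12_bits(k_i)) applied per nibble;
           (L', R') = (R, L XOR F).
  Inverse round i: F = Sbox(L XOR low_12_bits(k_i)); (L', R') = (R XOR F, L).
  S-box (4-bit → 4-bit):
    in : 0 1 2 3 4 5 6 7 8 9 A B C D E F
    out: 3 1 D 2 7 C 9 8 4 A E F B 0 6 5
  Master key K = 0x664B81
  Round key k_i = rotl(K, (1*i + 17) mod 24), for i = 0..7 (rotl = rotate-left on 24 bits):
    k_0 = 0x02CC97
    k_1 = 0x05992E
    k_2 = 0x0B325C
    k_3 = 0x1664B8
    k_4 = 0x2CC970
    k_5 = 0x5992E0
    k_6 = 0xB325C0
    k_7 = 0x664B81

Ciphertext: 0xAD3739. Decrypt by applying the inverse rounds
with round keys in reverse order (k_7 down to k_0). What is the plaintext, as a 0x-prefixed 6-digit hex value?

s_0 = ciphertext = 0xAD3739
s_1 = InvRound(s_0, k_7) = 0x6F4AD3
s_2 = InvRound(s_1, k_6) = 0x8F46F4
s_3 = InvRound(s_2, k_5) = 0x8E38F4
s_4 = InvRound(s_3, k_4) = 0x9568E3
s_5 = InvRound(s_4, k_3) = 0x885956
s_6 = InvRound(s_5, k_2) = 0x75C885
s_7 = InvRound(s_6, k_1) = 0xE0875C
s_8 = InvRound(s_7, k_0) = 0xAF9E08

0xAF9E08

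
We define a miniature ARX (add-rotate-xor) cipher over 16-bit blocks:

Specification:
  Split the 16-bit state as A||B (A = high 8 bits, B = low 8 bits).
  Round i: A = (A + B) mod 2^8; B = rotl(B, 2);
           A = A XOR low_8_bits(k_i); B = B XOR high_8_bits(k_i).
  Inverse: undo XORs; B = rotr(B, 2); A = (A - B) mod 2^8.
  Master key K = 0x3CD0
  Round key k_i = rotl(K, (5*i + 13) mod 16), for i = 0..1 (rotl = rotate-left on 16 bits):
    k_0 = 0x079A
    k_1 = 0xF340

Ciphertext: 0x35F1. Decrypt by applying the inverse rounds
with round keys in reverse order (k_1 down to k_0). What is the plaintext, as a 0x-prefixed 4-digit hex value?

s_0 = ciphertext = 0x35F1
s_1 = InvRound(s_0, k_1) = 0xF580
s_2 = InvRound(s_1, k_0) = 0x8EE1

0x8EE1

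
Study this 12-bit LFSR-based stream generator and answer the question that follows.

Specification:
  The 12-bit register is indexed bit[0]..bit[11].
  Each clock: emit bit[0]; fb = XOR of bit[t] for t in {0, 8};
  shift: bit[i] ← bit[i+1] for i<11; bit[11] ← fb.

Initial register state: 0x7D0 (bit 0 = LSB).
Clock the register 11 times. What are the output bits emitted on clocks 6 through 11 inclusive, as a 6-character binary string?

011111

reg_0 = 0x7D0
clock 1: out=0, reg = 0xBE8
clock 2: out=0, reg = 0xDF4
clock 3: out=0, reg = 0xEFA
clock 4: out=0, reg = 0x77D
clock 5: out=1, reg = 0x3BE
clock 6: out=0, reg = 0x9DF
clock 7: out=1, reg = 0x4EF
clock 8: out=1, reg = 0xA77
clock 9: out=1, reg = 0xD3B
clock 10: out=1, reg = 0x69D
clock 11: out=1, reg = 0xB4E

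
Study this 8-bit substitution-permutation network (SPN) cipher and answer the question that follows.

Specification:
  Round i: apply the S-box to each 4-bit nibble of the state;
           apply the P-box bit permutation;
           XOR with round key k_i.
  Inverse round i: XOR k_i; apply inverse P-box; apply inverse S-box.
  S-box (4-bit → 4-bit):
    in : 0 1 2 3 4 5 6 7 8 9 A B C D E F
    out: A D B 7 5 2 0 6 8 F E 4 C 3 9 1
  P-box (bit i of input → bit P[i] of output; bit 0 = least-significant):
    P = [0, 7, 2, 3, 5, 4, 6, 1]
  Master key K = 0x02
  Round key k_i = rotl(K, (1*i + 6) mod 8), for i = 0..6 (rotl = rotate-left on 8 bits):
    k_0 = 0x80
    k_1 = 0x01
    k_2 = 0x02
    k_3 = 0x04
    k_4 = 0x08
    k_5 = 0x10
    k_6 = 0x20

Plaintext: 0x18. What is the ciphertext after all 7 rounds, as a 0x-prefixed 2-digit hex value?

0x60

s_0 = plaintext = 0x18
s_1 = Round(s_0, k_0) = 0xEA
s_2 = Round(s_1, k_1) = 0xAF
s_3 = Round(s_2, k_2) = 0x51
s_4 = Round(s_3, k_3) = 0x19
s_5 = Round(s_4, k_4) = 0xE7
s_6 = Round(s_5, k_5) = 0xB6
s_7 = Round(s_6, k_6) = 0x60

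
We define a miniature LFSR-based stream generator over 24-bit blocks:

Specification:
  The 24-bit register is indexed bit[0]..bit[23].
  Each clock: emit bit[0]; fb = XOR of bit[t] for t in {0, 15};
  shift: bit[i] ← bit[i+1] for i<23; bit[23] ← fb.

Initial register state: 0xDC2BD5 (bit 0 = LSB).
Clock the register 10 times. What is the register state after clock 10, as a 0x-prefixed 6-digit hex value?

0x1B770A

reg_0 = 0xDC2BD5
clock 1: out=1, reg = 0xEE15EA
clock 2: out=0, reg = 0x770AF5
clock 3: out=1, reg = 0xBB857A
clock 4: out=0, reg = 0xDDC2BD
clock 5: out=1, reg = 0x6EE15E
clock 6: out=0, reg = 0xB770AF
clock 7: out=1, reg = 0xDBB857
clock 8: out=1, reg = 0x6DDC2B
clock 9: out=1, reg = 0x36EE15
clock 10: out=1, reg = 0x1B770A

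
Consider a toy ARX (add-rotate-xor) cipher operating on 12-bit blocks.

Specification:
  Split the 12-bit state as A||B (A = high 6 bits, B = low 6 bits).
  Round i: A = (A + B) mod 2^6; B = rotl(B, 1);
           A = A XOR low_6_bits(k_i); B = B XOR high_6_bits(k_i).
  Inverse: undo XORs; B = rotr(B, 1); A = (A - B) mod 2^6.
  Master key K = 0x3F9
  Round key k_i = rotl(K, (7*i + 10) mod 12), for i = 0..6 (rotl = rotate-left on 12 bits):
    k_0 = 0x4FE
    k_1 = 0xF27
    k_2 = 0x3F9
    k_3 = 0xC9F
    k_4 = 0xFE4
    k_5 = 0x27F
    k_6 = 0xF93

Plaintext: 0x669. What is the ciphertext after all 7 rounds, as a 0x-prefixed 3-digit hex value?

0x628

s_0 = plaintext = 0x669
s_1 = Round(s_0, k_0) = 0xF00
s_2 = Round(s_1, k_1) = 0x6FC
s_3 = Round(s_2, k_2) = 0xBB6
s_4 = Round(s_3, k_3) = 0xEDF
s_5 = Round(s_4, k_4) = 0xF81
s_6 = Round(s_5, k_5) = 0x00B
s_7 = Round(s_6, k_6) = 0x628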